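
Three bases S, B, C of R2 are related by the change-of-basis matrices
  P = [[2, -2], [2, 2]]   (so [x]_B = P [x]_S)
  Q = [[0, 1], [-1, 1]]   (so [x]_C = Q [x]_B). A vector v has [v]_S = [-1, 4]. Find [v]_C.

[6, 16]

Composing the changes, [v]_C = Q P [v]_S.
Q P = [[2, 2], [0, 4]]; applying this to [-1, 4] gives [6, 16].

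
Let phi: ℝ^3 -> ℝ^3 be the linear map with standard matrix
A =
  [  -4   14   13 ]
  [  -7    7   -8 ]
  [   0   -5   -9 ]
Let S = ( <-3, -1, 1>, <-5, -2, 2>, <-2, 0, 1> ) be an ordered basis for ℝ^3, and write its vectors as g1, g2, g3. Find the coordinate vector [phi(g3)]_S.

Column 3 of [phi]_S is the S-coordinate vector of phi(g3).
In standard coordinates phi(g3) = A g3 = <21, 6, -9>.
Converting to S: <21, 6, -9> = 0·g1 - 3g2 - 3g3, so the coordinate vector is <0, -3, -3>.

<0, -3, -3>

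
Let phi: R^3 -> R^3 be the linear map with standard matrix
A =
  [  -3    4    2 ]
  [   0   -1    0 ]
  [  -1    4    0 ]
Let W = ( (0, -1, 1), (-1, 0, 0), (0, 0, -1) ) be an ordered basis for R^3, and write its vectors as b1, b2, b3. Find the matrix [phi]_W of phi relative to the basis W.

Let P have columns b1, ..., b3. Then [phi]_W = P^(-1) A P.
Here det P = 1, so P^(-1) is integer; computing A P first and then P^(-1)(A P) gives [[-1, 0, 0], [2, -3, 2], [3, -1, 0]].

[[-1, 0, 0], [2, -3, 2], [3, -1, 0]]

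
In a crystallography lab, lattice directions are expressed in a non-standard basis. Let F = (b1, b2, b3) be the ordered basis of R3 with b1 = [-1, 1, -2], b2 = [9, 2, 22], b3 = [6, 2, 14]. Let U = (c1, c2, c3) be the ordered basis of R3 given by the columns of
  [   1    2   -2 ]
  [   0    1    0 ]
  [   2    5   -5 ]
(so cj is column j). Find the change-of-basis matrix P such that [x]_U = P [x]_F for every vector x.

[[-1, 1, 2], [1, 2, 2], [1, -2, 0]]

Column j of P is [bj]_U, since P maps F-coordinates to U-coordinates.
Expressing b1 in U: b1 = -c1 + c2 + c3, so column 1 of P is [-1, 1, 1].
Doing the same for each bj gives P = [[-1, 1, 2], [1, 2, 2], [1, -2, 0]].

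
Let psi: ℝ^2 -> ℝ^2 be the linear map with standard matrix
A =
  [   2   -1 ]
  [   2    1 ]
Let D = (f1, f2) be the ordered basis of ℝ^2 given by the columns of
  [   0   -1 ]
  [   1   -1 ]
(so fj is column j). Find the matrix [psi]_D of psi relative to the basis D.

[[2, -2], [1, 1]]

The j-th column of [psi]_D is [psi(fj)]_D.
psi(f1) = A f1 = [-1, 1] = 2f1 + f2, so column 1 is [2, 1].
Repeating for f2 and assembling the columns gives [[2, -2], [1, 1]].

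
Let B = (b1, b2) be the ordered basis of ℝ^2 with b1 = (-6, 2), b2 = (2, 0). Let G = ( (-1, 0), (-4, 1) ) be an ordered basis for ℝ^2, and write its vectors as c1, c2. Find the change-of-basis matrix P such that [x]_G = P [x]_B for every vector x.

Take x = bj: its B-coordinates are the j-th standard unit vector, so P e_j — column j of P — equals [bj]_G.
b1 = -2c1 + 2c2, giving column 1 = (-2, 2); repeating for each j gives P = [[-2, -2], [2, 0]].

[[-2, -2], [2, 0]]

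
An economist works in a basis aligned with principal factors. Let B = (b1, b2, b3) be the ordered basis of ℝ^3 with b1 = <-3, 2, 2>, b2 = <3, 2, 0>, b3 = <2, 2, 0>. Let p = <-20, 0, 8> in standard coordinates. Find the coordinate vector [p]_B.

<4, 0, -4>

[p]_B is the unique c with M c = p, where M has columns b1, ..., b3.
Row-reducing the augmented matrix [M | p] gives c = (4, 0, -4).
Check: 4b1 + 0·b2 - 4b3 = <-20, 0, 8>.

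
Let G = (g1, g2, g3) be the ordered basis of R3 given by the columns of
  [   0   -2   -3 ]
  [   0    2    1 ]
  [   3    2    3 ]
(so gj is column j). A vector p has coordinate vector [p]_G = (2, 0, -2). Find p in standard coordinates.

By definition p = 2g1 + 0·g2 - 2g3.
Summing componentwise gives (6, -2, 0).

(6, -2, 0)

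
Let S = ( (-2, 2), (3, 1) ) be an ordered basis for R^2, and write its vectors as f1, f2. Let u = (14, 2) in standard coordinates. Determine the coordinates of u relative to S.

Write u = c_1 f1 + c_2 f2 and solve for the c_i.
System: -2c_1 + 3c_2 = 14, 2c_1 + c_2 = 2; solving gives c_1 = -1, c_2 = 4.
Check: -f1 + 4f2 = (14, 2).

(-1, 4)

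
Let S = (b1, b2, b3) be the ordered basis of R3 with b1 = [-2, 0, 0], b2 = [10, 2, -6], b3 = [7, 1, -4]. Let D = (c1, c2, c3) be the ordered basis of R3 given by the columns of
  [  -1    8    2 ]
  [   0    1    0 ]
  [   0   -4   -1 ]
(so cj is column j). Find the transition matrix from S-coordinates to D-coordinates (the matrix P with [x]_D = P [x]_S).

[[2, 2, 1], [0, 2, 1], [0, -2, 0]]

Let M have columns bj and N have columns cj. Then for every x, N [x]_D = x = M [x]_S, so P = N^(-1) M.
Since det N = 1, N^(-1) has integer entries; multiplying gives P = [[2, 2, 1], [0, 2, 1], [0, -2, 0]].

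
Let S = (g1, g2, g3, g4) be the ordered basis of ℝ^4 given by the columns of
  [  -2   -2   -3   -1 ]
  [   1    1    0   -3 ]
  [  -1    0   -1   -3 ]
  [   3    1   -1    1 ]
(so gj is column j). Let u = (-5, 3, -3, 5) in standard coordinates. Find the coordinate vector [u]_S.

(4, -4, 2, -1)

Write u = c_1 g1 + ... + c_4 g4 and solve for the c_i.
Row-reducing the augmented matrix [M | u] gives c = (4, -4, 2, -1).
Check: 4g1 - 4g2 + 2g3 - g4 = (-5, 3, -3, 5).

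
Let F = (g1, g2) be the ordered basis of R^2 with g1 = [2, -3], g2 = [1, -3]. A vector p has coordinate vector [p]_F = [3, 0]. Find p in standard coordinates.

[6, -9]

p = M [p]_F, where M has columns g1, g2.
Carrying out the matrix-vector product, p = [6, -9].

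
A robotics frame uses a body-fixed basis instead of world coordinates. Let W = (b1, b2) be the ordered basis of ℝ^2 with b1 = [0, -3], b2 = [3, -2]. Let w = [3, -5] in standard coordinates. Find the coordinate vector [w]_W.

[w]_W is the unique c with M c = w, where M has columns b1, b2.
System: 0c_1 + 3c_2 = 3, -3c_1 - 2c_2 = -5; solving gives c_1 = 1, c_2 = 1.
Check: b1 + b2 = [3, -5].

[1, 1]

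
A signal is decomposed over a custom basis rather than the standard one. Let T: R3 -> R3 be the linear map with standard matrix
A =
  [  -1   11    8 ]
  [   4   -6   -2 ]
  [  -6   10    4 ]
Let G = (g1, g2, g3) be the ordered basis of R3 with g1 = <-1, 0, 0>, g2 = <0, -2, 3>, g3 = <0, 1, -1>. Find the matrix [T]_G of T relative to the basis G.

Let P have columns g1, ..., g3. Then [T]_G = P^(-1) A P.
Here det P = 1, so P^(-1) is integer; computing A P first and then P^(-1)(A P) gives [[-1, -2, -3], [2, -2, 2], [0, 2, 0]].

[[-1, -2, -3], [2, -2, 2], [0, 2, 0]]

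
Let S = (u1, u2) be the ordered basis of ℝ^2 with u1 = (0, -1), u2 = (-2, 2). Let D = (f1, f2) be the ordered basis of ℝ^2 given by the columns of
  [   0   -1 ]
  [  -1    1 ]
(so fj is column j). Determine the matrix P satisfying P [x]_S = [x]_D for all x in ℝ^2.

[[1, 0], [0, 2]]

Column j of P is [uj]_D, since P maps S-coordinates to D-coordinates.
Expressing u1 in D: u1 = f1 + 0·f2, so column 1 of P is (1, 0).
Doing the same for each uj gives P = [[1, 0], [0, 2]].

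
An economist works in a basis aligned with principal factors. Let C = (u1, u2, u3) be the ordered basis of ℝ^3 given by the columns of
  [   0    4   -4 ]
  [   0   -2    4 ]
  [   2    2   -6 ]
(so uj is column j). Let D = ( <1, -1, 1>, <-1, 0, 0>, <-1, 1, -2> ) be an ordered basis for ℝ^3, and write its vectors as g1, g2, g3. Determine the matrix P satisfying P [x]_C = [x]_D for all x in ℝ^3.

[[-2, 2, -2], [0, -2, 0], [-2, 0, 2]]

Column j of P is [uj]_D, since P maps C-coordinates to D-coordinates.
Expressing u1 in D: u1 = -2g1 + 0·g2 - 2g3, so column 1 of P is <-2, 0, -2>.
Doing the same for each uj gives P = [[-2, 2, -2], [0, -2, 0], [-2, 0, 2]].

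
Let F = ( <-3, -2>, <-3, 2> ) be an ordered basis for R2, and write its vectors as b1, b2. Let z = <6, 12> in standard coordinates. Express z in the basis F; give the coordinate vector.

<-4, 2>

We seek scalars with c_1 b1 + c_2 b2 = z; equivalently solve M c = z where the columns of M are b1, b2.
System: -3c_1 - 3c_2 = 6, -2c_1 + 2c_2 = 12; solving gives c_1 = -4, c_2 = 2.
Check: -4b1 + 2b2 = <6, 12>.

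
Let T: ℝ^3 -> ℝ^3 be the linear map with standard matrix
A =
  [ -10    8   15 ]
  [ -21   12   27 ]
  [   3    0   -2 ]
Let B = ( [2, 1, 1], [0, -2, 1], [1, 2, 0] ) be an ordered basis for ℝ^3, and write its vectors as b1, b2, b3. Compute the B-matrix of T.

Let P have columns b1, ..., b3. Then [T]_B = P^(-1) A P.
Here det P = -1, so P^(-1) is integer; computing A P first and then P^(-1)(A P) gives [[1, -1, 3], [3, -1, 0], [1, 1, 0]].

[[1, -1, 3], [3, -1, 0], [1, 1, 0]]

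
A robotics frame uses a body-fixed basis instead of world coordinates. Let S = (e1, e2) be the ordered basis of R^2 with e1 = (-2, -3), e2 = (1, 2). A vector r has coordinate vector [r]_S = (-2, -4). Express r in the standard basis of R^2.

(0, -2)

The coordinates say r = -2e1 - 4e2; adding the scaled basis vectors gives (0, -2).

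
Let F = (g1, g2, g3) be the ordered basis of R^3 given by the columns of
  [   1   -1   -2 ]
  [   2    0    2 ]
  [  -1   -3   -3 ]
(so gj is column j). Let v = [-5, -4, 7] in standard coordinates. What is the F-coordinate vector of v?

[-4, -3, 2]

[v]_F is the unique c with M c = v, where M has columns g1, ..., g3.
Gaussian elimination on [M | v] yields c = (-4, -3, 2).
Check: -4g1 - 3g2 + 2g3 = [-5, -4, 7].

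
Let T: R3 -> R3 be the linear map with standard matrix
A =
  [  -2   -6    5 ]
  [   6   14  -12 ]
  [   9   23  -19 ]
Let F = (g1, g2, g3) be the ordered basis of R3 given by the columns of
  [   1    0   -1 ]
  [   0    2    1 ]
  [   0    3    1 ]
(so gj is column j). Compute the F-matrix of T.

[[-2, 1, -1], [3, -3, -1], [0, -2, -2]]

Let P have columns g1, ..., g3. Then [T]_F = P^(-1) A P.
Here det P = -1, so P^(-1) is integer; computing A P first and then P^(-1)(A P) gives [[-2, 1, -1], [3, -3, -1], [0, -2, -2]].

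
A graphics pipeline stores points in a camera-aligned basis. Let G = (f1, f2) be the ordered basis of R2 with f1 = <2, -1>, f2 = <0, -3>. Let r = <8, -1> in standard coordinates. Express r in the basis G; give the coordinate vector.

<4, -1>

Write r = c_1 f1 + c_2 f2 and solve for the c_i.
System: 2c_1 + 0c_2 = 8, -c_1 - 3c_2 = -1; solving gives c_1 = 4, c_2 = -1.
Check: 4f1 - f2 = <8, -1>.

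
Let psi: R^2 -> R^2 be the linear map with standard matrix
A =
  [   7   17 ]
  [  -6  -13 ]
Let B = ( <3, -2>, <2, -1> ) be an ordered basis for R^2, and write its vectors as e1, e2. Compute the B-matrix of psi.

[[-3, 1], [-2, -3]]

The j-th column of [psi]_B is [psi(ej)]_B.
psi(e1) = A e1 = <-13, 8> = -3e1 - 2e2, so column 1 is <-3, -2>.
Repeating for e2 and assembling the columns gives [[-3, 1], [-2, -3]].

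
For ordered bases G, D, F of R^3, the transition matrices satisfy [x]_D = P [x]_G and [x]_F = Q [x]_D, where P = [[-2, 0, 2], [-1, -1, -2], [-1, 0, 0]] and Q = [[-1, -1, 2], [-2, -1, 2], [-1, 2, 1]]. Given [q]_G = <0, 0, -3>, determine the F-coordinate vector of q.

<0, 6, 18>

First [q]_D = P [q]_G = <-6, 6, 0>.
Then [q]_F = Q [q]_D = <0, 6, 18>.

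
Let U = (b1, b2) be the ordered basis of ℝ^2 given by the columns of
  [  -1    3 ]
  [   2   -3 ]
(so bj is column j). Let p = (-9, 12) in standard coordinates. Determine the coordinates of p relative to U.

(3, -2)

We seek scalars with c_1 b1 + c_2 b2 = p; equivalently solve M c = p where the columns of M are b1, b2.
System: -c_1 + 3c_2 = -9, 2c_1 - 3c_2 = 12; solving gives c_1 = 3, c_2 = -2.
Check: 3b1 - 2b2 = (-9, 12).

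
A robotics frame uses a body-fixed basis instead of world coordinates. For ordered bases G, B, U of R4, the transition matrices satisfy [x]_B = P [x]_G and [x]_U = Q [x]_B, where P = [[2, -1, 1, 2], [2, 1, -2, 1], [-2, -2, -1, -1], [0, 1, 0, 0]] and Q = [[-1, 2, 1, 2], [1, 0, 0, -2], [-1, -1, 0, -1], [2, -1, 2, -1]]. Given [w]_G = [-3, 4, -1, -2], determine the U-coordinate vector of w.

[20, -23, 13, -30]

First [w]_B = P [w]_G = [-15, -2, 1, 4].
Then [w]_U = Q [w]_B = [20, -23, 13, -30].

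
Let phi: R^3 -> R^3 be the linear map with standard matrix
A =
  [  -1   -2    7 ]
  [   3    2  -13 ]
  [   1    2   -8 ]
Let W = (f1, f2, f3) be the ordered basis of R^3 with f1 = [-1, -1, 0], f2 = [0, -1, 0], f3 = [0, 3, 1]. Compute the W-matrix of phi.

With P the matrix whose columns are f1, ..., f3, [phi]_W = P^(-1) A P.
Column by column: phi(f1) = A f1 = [3, -5, -3]; its W-coordinates [-3, -1, -3] give column 1.
Continuing for each basis vector yields [phi]_W = [[-3, -2, -1], [-1, -2, 2], [-3, -2, -2]].

[[-3, -2, -1], [-1, -2, 2], [-3, -2, -2]]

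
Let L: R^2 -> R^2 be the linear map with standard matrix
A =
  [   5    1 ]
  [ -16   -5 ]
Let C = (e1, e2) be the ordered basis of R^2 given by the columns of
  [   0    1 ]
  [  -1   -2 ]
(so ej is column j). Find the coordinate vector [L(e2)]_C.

Column 2 of [L]_C is the C-coordinate vector of L(e2).
In standard coordinates L(e2) = A e2 = <3, -6>.
Converting to C: <3, -6> = 0·e1 + 3e2, so the coordinate vector is <0, 3>.

<0, 3>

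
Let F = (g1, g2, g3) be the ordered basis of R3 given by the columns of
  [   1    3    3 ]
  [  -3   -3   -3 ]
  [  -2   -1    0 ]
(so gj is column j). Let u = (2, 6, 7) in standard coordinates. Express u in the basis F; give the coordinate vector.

Write u = c_1 g1 + ... + c_3 g3 and solve for the c_i.
Row-reducing the augmented matrix [M | u] gives c = (-4, 1, 1).
Check: -4g1 + g2 + g3 = (2, 6, 7).

(-4, 1, 1)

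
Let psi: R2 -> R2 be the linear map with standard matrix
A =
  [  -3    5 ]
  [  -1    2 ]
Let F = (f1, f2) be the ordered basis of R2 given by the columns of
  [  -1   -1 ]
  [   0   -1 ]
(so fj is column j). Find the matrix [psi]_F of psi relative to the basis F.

[[-2, 1], [-1, 1]]

With P the matrix whose columns are f1, f2, [psi]_F = P^(-1) A P.
Column by column: psi(f1) = A f1 = <3, 1>; its F-coordinates <-2, -1> give column 1.
Continuing for each basis vector yields [psi]_F = [[-2, 1], [-1, 1]].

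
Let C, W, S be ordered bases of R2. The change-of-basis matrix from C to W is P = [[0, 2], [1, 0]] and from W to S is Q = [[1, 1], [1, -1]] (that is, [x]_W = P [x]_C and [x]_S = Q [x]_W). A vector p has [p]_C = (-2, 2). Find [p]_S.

Composing the changes, [p]_S = Q P [p]_C.
Q P = [[1, 2], [-1, 2]]; applying this to (-2, 2) gives (2, 6).

(2, 6)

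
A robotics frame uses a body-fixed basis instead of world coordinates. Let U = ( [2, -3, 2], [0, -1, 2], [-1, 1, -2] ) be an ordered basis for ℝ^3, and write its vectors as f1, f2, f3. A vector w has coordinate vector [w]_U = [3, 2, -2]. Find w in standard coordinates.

[8, -13, 14]

By definition w = 3f1 + 2f2 - 2f3.
Summing componentwise gives [8, -13, 14].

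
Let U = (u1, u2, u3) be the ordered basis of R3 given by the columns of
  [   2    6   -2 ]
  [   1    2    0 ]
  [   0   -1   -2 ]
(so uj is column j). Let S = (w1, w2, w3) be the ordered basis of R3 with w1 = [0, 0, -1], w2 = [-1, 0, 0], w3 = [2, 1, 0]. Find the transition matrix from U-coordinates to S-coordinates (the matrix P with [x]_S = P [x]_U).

[[0, 1, 2], [0, -2, 2], [1, 2, 0]]

Let M have columns uj and N have columns wj. Then for every x, N [x]_S = x = M [x]_U, so P = N^(-1) M.
Since det N = 1, N^(-1) has integer entries; multiplying gives P = [[0, 1, 2], [0, -2, 2], [1, 2, 0]].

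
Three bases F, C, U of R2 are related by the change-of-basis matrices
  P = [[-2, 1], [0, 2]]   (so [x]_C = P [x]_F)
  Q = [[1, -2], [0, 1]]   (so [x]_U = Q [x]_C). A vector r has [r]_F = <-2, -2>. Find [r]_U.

Composing the changes, [r]_U = Q P [r]_F.
Q P = [[-2, -3], [0, 2]]; applying this to <-2, -2> gives <10, -4>.

<10, -4>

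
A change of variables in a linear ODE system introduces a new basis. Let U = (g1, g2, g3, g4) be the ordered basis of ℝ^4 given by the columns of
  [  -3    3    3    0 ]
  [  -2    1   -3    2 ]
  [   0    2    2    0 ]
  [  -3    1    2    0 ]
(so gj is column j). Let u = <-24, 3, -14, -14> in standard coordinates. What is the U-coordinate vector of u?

<1, -3, -4, -2>

[u]_U is the unique c with M c = u, where M has columns g1, ..., g4.
Gaussian elimination on [M | u] yields c = (1, -3, -4, -2).
Check: g1 - 3g2 - 4g3 - 2g4 = <-24, 3, -14, -14>.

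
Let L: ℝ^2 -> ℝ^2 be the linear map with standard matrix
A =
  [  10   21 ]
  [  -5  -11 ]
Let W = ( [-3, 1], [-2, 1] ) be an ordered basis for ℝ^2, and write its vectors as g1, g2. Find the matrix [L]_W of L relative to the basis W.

[[1, 1], [3, -2]]

With P the matrix whose columns are g1, g2, [L]_W = P^(-1) A P.
Column by column: L(g1) = A g1 = [-9, 4]; its W-coordinates [1, 3] give column 1.
Continuing for each basis vector yields [L]_W = [[1, 1], [3, -2]].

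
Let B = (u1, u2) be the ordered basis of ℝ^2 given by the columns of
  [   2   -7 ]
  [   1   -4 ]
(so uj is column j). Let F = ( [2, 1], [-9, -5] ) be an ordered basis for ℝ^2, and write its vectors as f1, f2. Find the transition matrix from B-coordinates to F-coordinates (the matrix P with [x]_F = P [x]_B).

Column j of P is [uj]_F, since P maps B-coordinates to F-coordinates.
Expressing u1 in F: u1 = f1 + 0·f2, so column 1 of P is [1, 0].
Doing the same for each uj gives P = [[1, 1], [0, 1]].

[[1, 1], [0, 1]]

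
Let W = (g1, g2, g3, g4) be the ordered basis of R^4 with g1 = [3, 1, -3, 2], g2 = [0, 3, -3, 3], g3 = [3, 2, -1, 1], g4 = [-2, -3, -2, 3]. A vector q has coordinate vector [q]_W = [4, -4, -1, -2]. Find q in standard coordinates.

[13, -4, 5, -11]

The coordinates say q = 4g1 - 4g2 - g3 - 2g4; adding the scaled basis vectors gives [13, -4, 5, -11].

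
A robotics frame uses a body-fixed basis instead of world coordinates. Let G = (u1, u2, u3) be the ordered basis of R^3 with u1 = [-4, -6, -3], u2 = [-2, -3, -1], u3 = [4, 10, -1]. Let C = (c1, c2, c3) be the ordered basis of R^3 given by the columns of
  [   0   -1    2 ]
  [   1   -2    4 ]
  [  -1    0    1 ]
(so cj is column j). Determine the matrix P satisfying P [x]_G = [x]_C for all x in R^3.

Let M have columns uj and N have columns cj. Then for every x, N [x]_C = x = M [x]_G, so P = N^(-1) M.
Since det N = 1, N^(-1) has integer entries; multiplying gives P = [[2, 1, 2], [2, 2, -2], [-1, 0, 1]].

[[2, 1, 2], [2, 2, -2], [-1, 0, 1]]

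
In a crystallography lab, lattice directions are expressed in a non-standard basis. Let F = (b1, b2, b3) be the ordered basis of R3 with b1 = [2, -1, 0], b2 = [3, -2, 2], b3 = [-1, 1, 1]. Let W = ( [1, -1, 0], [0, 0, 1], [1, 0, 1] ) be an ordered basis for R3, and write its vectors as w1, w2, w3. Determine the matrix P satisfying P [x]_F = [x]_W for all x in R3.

[[1, 2, -1], [-1, 1, 1], [1, 1, 0]]

Column j of P is [bj]_W, since P maps F-coordinates to W-coordinates.
Expressing b1 in W: b1 = w1 - w2 + w3, so column 1 of P is [1, -1, 1].
Doing the same for each bj gives P = [[1, 2, -1], [-1, 1, 1], [1, 1, 0]].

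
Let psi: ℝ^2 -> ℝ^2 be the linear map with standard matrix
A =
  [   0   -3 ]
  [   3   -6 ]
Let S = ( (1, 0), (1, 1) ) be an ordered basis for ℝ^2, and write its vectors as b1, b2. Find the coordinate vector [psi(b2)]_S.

(0, -3)

Column 2 of [psi]_S is the S-coordinate vector of psi(b2).
In standard coordinates psi(b2) = A b2 = (-3, -3).
Converting to S: (-3, -3) = 0·b1 - 3b2, so the coordinate vector is (0, -3).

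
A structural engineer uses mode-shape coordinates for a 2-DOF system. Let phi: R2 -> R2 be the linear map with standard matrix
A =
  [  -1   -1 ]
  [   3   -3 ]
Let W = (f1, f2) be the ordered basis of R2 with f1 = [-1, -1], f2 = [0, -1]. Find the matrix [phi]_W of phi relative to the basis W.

With P the matrix whose columns are f1, f2, [phi]_W = P^(-1) A P.
Column by column: phi(f1) = A f1 = [2, 0]; its W-coordinates [-2, 2] give column 1.
Continuing for each basis vector yields [phi]_W = [[-2, -1], [2, -2]].

[[-2, -1], [2, -2]]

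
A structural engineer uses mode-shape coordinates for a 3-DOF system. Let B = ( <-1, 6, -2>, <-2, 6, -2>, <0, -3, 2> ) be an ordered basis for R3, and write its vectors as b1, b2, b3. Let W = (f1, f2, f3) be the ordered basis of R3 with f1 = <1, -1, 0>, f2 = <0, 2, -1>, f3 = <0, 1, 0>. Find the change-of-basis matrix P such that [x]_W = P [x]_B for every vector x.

Take x = bj: its B-coordinates are the j-th standard unit vector, so P e_j — column j of P — equals [bj]_W.
b1 = -f1 + 2f2 + f3, giving column 1 = <-1, 2, 1>; repeating for each j gives P = [[-1, -2, 0], [2, 2, -2], [1, 0, 1]].

[[-1, -2, 0], [2, 2, -2], [1, 0, 1]]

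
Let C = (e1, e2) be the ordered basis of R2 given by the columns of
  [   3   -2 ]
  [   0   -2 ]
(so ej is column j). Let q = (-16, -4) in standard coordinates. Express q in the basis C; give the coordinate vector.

Write q = c_1 e1 + c_2 e2 and solve for the c_i.
System: 3c_1 - 2c_2 = -16, 0c_1 - 2c_2 = -4; solving gives c_1 = -4, c_2 = 2.
Check: -4e1 + 2e2 = (-16, -4).

(-4, 2)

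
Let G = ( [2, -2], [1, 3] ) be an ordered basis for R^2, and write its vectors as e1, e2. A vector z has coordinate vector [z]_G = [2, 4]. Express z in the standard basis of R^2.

[8, 8]

The coordinates say z = 2e1 + 4e2; adding the scaled basis vectors gives [8, 8].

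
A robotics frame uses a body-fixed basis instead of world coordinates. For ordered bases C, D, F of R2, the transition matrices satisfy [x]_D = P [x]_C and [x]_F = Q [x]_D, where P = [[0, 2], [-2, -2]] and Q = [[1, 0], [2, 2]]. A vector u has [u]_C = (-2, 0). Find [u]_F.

Composing the changes, [u]_F = Q P [u]_C.
Q P = [[0, 2], [-4, 0]]; applying this to (-2, 0) gives (0, 8).

(0, 8)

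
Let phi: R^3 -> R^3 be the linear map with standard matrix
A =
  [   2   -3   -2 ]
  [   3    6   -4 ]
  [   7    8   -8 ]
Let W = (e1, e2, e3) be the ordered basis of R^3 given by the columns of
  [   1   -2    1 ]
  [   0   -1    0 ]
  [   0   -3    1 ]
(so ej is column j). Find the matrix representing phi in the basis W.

[[-2, 3, 0], [-3, 0, 1], [-2, 2, 2]]

The j-th column of [phi]_W is [phi(ej)]_W.
phi(e1) = A e1 = <2, 3, 7> = -2e1 - 3e2 - 2e3, so column 1 is <-2, -3, -2>.
Repeating for e2, e3 and assembling the columns gives [[-2, 3, 0], [-3, 0, 1], [-2, 2, 2]].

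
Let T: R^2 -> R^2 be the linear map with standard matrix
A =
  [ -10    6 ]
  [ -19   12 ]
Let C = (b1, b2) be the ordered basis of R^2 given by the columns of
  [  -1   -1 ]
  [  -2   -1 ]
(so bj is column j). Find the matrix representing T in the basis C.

[[3, -3], [-1, -1]]

The j-th column of [T]_C is [T(bj)]_C.
T(b1) = A b1 = [-2, -5] = 3b1 - b2, so column 1 is [3, -1].
Repeating for b2 and assembling the columns gives [[3, -3], [-1, -1]].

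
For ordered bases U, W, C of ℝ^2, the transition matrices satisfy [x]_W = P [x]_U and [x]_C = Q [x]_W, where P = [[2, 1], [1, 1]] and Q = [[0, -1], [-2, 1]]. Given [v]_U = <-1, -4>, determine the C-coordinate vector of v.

<5, 7>

First [v]_W = P [v]_U = <-6, -5>.
Then [v]_C = Q [v]_W = <5, 7>.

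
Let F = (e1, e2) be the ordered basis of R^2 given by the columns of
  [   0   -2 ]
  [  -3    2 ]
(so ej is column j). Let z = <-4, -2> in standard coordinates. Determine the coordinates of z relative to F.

[z]_F is the unique c with M c = z, where M has columns e1, e2.
System: 0c_1 - 2c_2 = -4, -3c_1 + 2c_2 = -2; solving gives c_1 = 2, c_2 = 2.
Check: 2e1 + 2e2 = <-4, -2>.

<2, 2>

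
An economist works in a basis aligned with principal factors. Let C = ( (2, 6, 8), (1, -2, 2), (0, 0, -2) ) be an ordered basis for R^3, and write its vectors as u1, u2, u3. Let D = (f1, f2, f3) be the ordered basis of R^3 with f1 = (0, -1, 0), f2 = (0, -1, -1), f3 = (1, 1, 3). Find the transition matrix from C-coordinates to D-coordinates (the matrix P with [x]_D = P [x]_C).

Take x = uj: its C-coordinates are the j-th standard unit vector, so P e_j — column j of P — equals [uj]_D.
u1 = -2f1 - 2f2 + 2f3, giving column 1 = (-2, -2, 2); repeating for each j gives P = [[-2, 2, -2], [-2, 1, 2], [2, 1, 0]].

[[-2, 2, -2], [-2, 1, 2], [2, 1, 0]]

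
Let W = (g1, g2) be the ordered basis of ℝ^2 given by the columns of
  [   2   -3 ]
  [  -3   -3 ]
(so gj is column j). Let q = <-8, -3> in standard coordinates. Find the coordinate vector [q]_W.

<-1, 2>

We seek scalars with c_1 g1 + c_2 g2 = q; equivalently solve M c = q where the columns of M are g1, g2.
System: 2c_1 - 3c_2 = -8, -3c_1 - 3c_2 = -3; solving gives c_1 = -1, c_2 = 2.
Check: -g1 + 2g2 = <-8, -3>.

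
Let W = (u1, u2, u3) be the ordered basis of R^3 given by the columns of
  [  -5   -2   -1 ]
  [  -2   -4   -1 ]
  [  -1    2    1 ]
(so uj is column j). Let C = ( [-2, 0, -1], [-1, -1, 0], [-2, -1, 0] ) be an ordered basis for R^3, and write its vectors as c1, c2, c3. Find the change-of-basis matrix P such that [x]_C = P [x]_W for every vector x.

Column j of P is [uj]_C, since P maps W-coordinates to C-coordinates.
Expressing u1 in C: u1 = c1 + c2 + c3, so column 1 of P is [1, 1, 1].
Doing the same for each uj gives P = [[1, -2, -1], [1, 2, -1], [1, 2, 2]].

[[1, -2, -1], [1, 2, -1], [1, 2, 2]]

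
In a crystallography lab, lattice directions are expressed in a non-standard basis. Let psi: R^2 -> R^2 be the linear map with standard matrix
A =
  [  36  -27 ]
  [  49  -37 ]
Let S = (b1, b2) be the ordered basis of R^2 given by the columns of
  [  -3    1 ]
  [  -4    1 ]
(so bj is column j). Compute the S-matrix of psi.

With P the matrix whose columns are b1, b2, [psi]_S = P^(-1) A P.
Column by column: psi(b1) = A b1 = (0, 1); its S-coordinates (-1, -3) give column 1.
Continuing for each basis vector yields [psi]_S = [[-1, -3], [-3, 0]].

[[-1, -3], [-3, 0]]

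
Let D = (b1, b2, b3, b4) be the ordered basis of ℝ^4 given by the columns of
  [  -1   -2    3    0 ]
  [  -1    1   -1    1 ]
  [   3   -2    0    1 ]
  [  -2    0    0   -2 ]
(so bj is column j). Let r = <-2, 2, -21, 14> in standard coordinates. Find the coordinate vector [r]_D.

We seek scalars with c_1 b1 + ... + c_4 b4 = r; equivalently solve M c = r where the columns of M are b1, ..., b4.
Row-reducing the augmented matrix [M | r] gives c = (-3, 4, 1, -4).
Check: -3b1 + 4b2 + b3 - 4b4 = <-2, 2, -21, 14>.

<-3, 4, 1, -4>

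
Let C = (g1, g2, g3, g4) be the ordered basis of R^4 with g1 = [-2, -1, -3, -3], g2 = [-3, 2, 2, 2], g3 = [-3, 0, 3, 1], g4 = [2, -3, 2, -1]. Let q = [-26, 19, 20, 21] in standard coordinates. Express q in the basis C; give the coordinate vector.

[q]_C is the unique c with M c = q, where M has columns g1, ..., g4.
Gaussian elimination on [M | q] yields c = (-2, 4, 4, -3).
Check: -2g1 + 4g2 + 4g3 - 3g4 = [-26, 19, 20, 21].

[-2, 4, 4, -3]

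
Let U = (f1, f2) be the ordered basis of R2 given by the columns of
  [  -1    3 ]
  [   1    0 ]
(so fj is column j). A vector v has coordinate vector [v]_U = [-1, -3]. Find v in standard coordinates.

The coordinates say v = -f1 - 3f2; adding the scaled basis vectors gives [-8, -1].

[-8, -1]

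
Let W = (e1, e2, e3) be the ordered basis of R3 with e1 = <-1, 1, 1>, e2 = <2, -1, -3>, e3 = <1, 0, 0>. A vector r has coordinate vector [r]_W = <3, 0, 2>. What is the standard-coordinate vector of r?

r = M [r]_W, where M has columns e1, ..., e3.
Carrying out the matrix-vector product, r = <-1, 3, 3>.

<-1, 3, 3>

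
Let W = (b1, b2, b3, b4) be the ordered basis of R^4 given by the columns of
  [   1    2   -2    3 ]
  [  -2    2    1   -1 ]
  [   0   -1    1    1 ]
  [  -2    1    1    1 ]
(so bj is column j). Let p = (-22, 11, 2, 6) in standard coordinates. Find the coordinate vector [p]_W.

(-3, -1, 4, -3)

We seek scalars with c_1 b1 + ... + c_4 b4 = p; equivalently solve M c = p where the columns of M are b1, ..., b4.
Row-reducing the augmented matrix [M | p] gives c = (-3, -1, 4, -3).
Check: -3b1 - b2 + 4b3 - 3b4 = (-22, 11, 2, 6).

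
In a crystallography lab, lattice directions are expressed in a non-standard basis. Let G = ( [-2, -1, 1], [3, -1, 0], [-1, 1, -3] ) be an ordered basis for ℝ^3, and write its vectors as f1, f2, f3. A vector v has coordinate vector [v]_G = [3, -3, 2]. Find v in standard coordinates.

v = M [v]_G, where M has columns f1, ..., f3.
Carrying out the matrix-vector product, v = [-17, 2, -3].

[-17, 2, -3]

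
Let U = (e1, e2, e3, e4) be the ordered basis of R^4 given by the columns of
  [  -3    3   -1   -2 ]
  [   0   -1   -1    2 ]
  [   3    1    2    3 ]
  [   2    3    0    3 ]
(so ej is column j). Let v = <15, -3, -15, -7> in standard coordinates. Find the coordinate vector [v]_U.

[v]_U is the unique c with M c = v, where M has columns e1, ..., e4.
Solving this 4x4 system gives c = (-2, 1, -2, -2).
Check: -2e1 + e2 - 2e3 - 2e4 = <15, -3, -15, -7>.

<-2, 1, -2, -2>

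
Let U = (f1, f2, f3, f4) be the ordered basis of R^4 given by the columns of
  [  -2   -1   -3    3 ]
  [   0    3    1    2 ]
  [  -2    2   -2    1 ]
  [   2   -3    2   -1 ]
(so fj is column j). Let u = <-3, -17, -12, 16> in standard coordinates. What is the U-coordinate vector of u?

We seek scalars with c_1 f1 + ... + c_4 f4 = u; equivalently solve M c = u where the columns of M are f1, ..., f4.
Row-reducing the augmented matrix [M | u] gives c = (2, -4, -1, -2).
Check: 2f1 - 4f2 - f3 - 2f4 = <-3, -17, -12, 16>.

<2, -4, -1, -2>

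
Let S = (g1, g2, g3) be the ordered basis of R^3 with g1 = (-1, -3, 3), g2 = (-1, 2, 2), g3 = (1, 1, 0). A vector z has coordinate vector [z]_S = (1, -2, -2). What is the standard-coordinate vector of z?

(-1, -9, -1)

By definition z = g1 - 2g2 - 2g3.
Summing componentwise gives (-1, -9, -1).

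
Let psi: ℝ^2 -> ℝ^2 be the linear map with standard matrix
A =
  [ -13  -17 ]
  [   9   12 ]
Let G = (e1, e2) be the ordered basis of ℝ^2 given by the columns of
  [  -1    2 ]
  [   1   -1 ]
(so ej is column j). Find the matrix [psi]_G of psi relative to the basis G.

With P the matrix whose columns are e1, e2, [psi]_G = P^(-1) A P.
Column by column: psi(e1) = A e1 = [-4, 3]; its G-coordinates [2, -1] give column 1.
Continuing for each basis vector yields [psi]_G = [[2, 3], [-1, -3]].

[[2, 3], [-1, -3]]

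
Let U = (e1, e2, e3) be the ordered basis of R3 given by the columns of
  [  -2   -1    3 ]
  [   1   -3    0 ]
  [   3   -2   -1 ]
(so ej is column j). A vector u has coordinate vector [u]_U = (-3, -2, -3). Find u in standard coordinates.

(-1, 3, -2)

The coordinates say u = -3e1 - 2e2 - 3e3; adding the scaled basis vectors gives (-1, 3, -2).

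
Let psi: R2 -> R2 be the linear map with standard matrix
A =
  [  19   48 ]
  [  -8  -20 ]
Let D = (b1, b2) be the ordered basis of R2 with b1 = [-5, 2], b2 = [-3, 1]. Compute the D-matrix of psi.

With P the matrix whose columns are b1, b2, [psi]_D = P^(-1) A P.
Column by column: psi(b1) = A b1 = [1, 0]; its D-coordinates [1, -2] give column 1.
Continuing for each basis vector yields [psi]_D = [[1, 3], [-2, -2]].

[[1, 3], [-2, -2]]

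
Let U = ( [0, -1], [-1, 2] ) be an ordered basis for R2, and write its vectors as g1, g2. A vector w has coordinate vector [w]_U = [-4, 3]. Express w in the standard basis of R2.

[-3, 10]

The coordinates say w = -4g1 + 3g2; adding the scaled basis vectors gives [-3, 10].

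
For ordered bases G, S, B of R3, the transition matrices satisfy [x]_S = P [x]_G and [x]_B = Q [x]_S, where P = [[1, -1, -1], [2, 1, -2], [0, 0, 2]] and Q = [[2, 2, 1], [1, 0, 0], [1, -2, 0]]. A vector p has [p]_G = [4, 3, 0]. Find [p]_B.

Composing the changes, [p]_B = Q P [p]_G.
Q P = [[6, 0, -4], [1, -1, -1], [-3, -3, 3]]; applying this to [4, 3, 0] gives [24, 1, -21].

[24, 1, -21]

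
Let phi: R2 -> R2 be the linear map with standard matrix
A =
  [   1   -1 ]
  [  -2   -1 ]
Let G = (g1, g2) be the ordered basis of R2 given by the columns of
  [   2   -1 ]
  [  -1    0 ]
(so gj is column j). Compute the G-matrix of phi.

[[3, -2], [3, -3]]

The j-th column of [phi]_G is [phi(gj)]_G.
phi(g1) = A g1 = (3, -3) = 3g1 + 3g2, so column 1 is (3, 3).
Repeating for g2 and assembling the columns gives [[3, -2], [3, -3]].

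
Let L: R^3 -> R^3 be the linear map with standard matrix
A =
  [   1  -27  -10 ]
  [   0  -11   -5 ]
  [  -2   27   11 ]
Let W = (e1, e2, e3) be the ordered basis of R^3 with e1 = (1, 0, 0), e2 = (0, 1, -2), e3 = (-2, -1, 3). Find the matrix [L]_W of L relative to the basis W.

With P the matrix whose columns are e1, ..., e3, [L]_W = P^(-1) A P.
Column by column: L(e1) = A e1 = (1, 0, -2); its W-coordinates (-3, -2, -2) give column 1.
Continuing for each basis vector yields [L]_W = [[-3, -1, -1], [-2, 2, -2], [-2, 3, 2]].

[[-3, -1, -1], [-2, 2, -2], [-2, 3, 2]]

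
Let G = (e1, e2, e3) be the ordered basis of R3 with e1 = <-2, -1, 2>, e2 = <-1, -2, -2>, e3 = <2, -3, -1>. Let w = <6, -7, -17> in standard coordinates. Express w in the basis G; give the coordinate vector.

Write w = c_1 e1 + ... + c_3 e3 and solve for the c_i.
Row-reducing the augmented matrix [M | w] gives c = (-4, 4, 1).
Check: -4e1 + 4e2 + e3 = <6, -7, -17>.

<-4, 4, 1>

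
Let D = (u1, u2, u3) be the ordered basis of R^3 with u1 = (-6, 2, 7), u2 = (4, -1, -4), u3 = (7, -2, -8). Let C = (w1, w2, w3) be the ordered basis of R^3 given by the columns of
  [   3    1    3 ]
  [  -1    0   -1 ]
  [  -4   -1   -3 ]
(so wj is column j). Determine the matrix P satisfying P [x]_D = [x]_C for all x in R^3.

[[-1, 0, 1], [0, 1, 1], [-1, 1, 1]]

Take x = uj: its D-coordinates are the j-th standard unit vector, so P e_j — column j of P — equals [uj]_C.
u1 = -w1 + 0·w2 - w3, giving column 1 = (-1, 0, -1); repeating for each j gives P = [[-1, 0, 1], [0, 1, 1], [-1, 1, 1]].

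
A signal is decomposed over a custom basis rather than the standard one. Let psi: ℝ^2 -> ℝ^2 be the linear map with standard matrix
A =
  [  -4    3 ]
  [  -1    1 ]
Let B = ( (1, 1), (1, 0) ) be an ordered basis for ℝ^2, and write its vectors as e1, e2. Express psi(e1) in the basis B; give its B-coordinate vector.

(0, -1)

Compute psi(e1) = A e1 = (-1, 0) in standard coordinates.
Then write this in B-coordinates: solve for y in y_1 e1 + y_2 e2 = (-1, 0).
This gives y = (0, -1), which is column 1 of [psi]_B.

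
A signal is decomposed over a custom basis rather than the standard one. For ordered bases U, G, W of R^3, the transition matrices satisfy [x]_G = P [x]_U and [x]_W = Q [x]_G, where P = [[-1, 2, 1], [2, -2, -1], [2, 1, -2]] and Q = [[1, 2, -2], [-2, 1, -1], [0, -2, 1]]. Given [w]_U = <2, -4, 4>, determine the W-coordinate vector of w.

<26, 28, -24>

First [w]_G = P [w]_U = <-6, 8, -8>.
Then [w]_W = Q [w]_G = <26, 28, -24>.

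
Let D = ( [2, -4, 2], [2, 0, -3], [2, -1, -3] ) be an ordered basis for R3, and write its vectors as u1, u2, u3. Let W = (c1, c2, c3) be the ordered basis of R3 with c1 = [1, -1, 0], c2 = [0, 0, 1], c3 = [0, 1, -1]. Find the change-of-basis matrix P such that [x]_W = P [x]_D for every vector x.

Column j of P is [uj]_W, since P maps D-coordinates to W-coordinates.
Expressing u1 in W: u1 = 2c1 + 0·c2 - 2c3, so column 1 of P is [2, 0, -2].
Doing the same for each uj gives P = [[2, 2, 2], [0, -1, -2], [-2, 2, 1]].

[[2, 2, 2], [0, -1, -2], [-2, 2, 1]]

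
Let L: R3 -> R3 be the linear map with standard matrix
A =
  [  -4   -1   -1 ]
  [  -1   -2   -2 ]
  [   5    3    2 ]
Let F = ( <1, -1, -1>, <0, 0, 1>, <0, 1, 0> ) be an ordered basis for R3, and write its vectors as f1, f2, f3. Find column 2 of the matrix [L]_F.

<-1, 1, -3>

Compute L(f2) = A f2 = <-1, -2, 2> in standard coordinates.
Then write this in F-coordinates: solve for y in y_1 f1 + ... + y_3 f3 = <-1, -2, 2>.
This gives y = <-1, 1, -3>, which is column 2 of [L]_F.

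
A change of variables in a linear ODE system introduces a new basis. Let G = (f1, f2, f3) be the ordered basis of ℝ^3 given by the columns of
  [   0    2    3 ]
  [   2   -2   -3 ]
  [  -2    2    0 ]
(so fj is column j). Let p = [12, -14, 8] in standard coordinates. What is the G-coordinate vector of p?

[-1, 3, 2]

We seek scalars with c_1 f1 + ... + c_3 f3 = p; equivalently solve M c = p where the columns of M are f1, ..., f3.
Solving this 3x3 system gives c = (-1, 3, 2).
Check: -f1 + 3f2 + 2f3 = [12, -14, 8].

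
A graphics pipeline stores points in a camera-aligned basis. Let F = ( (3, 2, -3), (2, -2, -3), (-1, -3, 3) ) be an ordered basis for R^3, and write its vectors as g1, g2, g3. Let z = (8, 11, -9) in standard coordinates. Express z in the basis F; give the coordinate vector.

[z]_F is the unique c with M c = z, where M has columns g1, ..., g3.
Solving this 3x3 system gives c = (3, -1, -1).
Check: 3g1 - g2 - g3 = (8, 11, -9).

(3, -1, -1)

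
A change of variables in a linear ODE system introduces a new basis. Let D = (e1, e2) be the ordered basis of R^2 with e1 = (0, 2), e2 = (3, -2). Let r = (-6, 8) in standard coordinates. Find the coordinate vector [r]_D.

We seek scalars with c_1 e1 + c_2 e2 = r; equivalently solve M c = r where the columns of M are e1, e2.
System: 0c_1 + 3c_2 = -6, 2c_1 - 2c_2 = 8; solving gives c_1 = 2, c_2 = -2.
Check: 2e1 - 2e2 = (-6, 8).

(2, -2)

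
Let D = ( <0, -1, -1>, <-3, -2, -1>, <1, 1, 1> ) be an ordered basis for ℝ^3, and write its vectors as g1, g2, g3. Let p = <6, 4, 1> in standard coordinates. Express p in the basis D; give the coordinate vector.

<-1, -3, -3>

Write p = c_1 g1 + ... + c_3 g3 and solve for the c_i.
Gaussian elimination on [M | p] yields c = (-1, -3, -3).
Check: -g1 - 3g2 - 3g3 = <6, 4, 1>.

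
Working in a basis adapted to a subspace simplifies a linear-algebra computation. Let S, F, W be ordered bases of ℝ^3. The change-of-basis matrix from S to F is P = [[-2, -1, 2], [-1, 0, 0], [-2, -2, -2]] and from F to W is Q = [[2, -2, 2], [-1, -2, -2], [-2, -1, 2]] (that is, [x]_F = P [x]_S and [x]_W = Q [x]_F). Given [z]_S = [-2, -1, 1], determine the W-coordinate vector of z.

Composing the changes, [z]_W = Q P [z]_S.
Q P = [[-6, -6, 0], [8, 5, 2], [1, -2, -8]]; applying this to [-2, -1, 1] gives [18, -19, -8].

[18, -19, -8]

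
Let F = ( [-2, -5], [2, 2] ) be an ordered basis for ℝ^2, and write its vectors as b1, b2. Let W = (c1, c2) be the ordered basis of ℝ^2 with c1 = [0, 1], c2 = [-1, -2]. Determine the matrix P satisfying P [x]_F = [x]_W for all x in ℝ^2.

Column j of P is [bj]_W, since P maps F-coordinates to W-coordinates.
Expressing b1 in W: b1 = -c1 + 2c2, so column 1 of P is [-1, 2].
Doing the same for each bj gives P = [[-1, -2], [2, -2]].

[[-1, -2], [2, -2]]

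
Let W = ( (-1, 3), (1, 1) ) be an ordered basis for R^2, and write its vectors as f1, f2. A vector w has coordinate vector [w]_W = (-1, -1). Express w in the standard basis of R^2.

w = M [w]_W, where M has columns f1, f2.
Carrying out the matrix-vector product, w = (0, -4).

(0, -4)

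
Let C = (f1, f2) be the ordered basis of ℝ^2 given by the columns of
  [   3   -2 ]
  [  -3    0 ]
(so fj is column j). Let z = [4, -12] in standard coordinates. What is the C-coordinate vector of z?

[4, 4]

We seek scalars with c_1 f1 + c_2 f2 = z; equivalently solve M c = z where the columns of M are f1, f2.
System: 3c_1 - 2c_2 = 4, -3c_1 + 0c_2 = -12; solving gives c_1 = 4, c_2 = 4.
Check: 4f1 + 4f2 = [4, -12].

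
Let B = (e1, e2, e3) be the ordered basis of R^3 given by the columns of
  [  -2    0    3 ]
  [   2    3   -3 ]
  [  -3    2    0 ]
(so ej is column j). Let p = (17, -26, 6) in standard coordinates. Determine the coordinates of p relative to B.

We seek scalars with c_1 e1 + ... + c_3 e3 = p; equivalently solve M c = p where the columns of M are e1, ..., e3.
Gaussian elimination on [M | p] yields c = (-4, -3, 3).
Check: -4e1 - 3e2 + 3e3 = (17, -26, 6).

(-4, -3, 3)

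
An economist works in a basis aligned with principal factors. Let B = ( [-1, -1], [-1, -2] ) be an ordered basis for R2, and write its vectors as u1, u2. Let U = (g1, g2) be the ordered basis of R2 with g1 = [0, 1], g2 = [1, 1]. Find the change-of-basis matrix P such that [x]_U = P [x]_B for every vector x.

[[0, -1], [-1, -1]]

Take x = uj: its B-coordinates are the j-th standard unit vector, so P e_j — column j of P — equals [uj]_U.
u1 = 0·g1 - g2, giving column 1 = [0, -1]; repeating for each j gives P = [[0, -1], [-1, -1]].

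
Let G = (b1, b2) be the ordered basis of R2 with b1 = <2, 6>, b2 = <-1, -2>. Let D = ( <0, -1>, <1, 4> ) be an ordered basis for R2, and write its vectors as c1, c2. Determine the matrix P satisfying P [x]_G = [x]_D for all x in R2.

Let M have columns bj and N have columns cj. Then for every x, N [x]_D = x = M [x]_G, so P = N^(-1) M.
Since det N = 1, N^(-1) has integer entries; multiplying gives P = [[2, -2], [2, -1]].

[[2, -2], [2, -1]]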